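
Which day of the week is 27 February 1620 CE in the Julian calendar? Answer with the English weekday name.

Equivalently 8 March 1620 Gregorian, JDN 2312820.
Since JDN mod 7 = 6 (0 = Monday), the day is Sunday.

Sunday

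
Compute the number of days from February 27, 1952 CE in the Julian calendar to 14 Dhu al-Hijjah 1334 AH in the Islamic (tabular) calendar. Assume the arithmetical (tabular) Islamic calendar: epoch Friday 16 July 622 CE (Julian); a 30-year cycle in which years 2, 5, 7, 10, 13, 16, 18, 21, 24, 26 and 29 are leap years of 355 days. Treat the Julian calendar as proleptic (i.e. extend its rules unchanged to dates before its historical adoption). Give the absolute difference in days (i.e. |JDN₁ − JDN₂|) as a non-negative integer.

12934

JDN of the first date = 2434083.
JDN of the second date = 2421149.
|2421149 − 2434083| = 12934.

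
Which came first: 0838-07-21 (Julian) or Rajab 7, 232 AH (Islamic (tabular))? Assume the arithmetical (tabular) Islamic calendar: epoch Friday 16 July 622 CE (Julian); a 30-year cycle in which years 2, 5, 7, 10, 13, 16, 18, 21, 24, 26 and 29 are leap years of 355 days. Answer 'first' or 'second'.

first

First date → JDN 2027339; second date → JDN 2030482.
JDN 2027339 < JDN 2030482, so the first date is earlier.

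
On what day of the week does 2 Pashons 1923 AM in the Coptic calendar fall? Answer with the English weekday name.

Tuesday

Equivalently 12 May 2207 Gregorian, JDN 2527281.
2527281 ≡ 1 (mod 7); counting from Monday = 0 gives Tuesday.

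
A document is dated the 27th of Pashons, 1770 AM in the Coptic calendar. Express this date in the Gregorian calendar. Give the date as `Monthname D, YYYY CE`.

June 4, 2054 CE

Both dates share Julian Day Number 2471423; in the Gregorian calendar that is 4 June 2054 CE.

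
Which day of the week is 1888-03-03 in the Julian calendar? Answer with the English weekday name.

This is JDN 2410712 (15 March 1888 Gregorian).
Since JDN mod 7 = 3 (0 = Monday), the day is Thursday.

Thursday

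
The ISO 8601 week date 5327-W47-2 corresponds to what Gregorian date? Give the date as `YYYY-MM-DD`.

ISO week 1 of 5327 is the week containing the first Thursday of 5327.
Week 47, day 2 (Tuesday) lands on 5327-11-18.

5327-11-18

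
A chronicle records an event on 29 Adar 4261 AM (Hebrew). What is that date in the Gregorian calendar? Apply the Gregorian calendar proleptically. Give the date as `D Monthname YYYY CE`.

Julian Day Number of the source date = 1904112.
Converting JDN 1904112 to the Gregorian calendar gives 7 March 501 CE.

7 March 501 CE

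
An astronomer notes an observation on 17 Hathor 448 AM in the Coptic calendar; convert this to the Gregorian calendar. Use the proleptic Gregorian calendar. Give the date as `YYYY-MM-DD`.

0731-11-18

Julian Day Number of the source date = 1988373.
Converting JDN 1988373 to the Gregorian calendar gives 18 November 731 CE.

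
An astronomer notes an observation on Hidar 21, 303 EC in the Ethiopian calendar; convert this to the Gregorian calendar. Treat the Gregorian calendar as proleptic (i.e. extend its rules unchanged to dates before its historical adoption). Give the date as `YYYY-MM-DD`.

0310-11-18

Julian Day Number of the source date = 1834606.
Converting JDN 1834606 to the Gregorian calendar gives 18 November 310 CE.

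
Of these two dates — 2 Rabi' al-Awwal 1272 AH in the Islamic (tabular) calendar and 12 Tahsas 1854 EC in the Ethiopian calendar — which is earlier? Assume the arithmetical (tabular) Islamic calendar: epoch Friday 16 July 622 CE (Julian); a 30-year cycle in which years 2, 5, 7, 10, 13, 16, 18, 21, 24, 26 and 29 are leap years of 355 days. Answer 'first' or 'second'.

first

First date → JDN 2398900; second date → JDN 2401130.
JDN 2398900 < JDN 2401130, so the first date is earlier.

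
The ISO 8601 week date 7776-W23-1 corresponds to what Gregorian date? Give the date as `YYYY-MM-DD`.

ISO week 1 of 7776 is the week containing the first Thursday of 7776.
Week 23, day 1 (Monday) lands on 7776-06-03.

7776-06-03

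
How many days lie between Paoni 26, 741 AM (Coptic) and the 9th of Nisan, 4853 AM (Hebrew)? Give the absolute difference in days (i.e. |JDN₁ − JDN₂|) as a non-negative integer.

24764

JDN of the first date = 2095610.
JDN of the second date = 2120374.
|2120374 − 2095610| = 24764.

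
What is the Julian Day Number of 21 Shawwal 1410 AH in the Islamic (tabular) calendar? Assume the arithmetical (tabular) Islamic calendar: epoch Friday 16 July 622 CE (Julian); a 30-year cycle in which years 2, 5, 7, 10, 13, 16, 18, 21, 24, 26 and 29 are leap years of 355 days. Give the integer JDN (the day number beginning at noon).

2448029

In the Gregorian calendar the same day is 17 May 1990.
JDN 2299161 is 15 October 1582 CE (Gregorian); the target day is +148868 days from there, so JDN = 2448029.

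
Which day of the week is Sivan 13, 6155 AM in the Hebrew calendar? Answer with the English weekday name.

Friday

Equivalently 2 June 2395 Gregorian, JDN 2595968.
Since JDN mod 7 = 4 (0 = Monday), the day is Friday.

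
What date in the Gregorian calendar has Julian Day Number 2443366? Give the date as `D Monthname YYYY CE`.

JDN 2451545 is 1 Jan 2000; 2443366 is −8179 days from there.

10 August 1977 CE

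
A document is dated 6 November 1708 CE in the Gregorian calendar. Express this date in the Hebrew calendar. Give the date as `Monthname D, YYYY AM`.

Cheshvan 23, 5469 AM

Julian Day Number of the source date = 2345204.
Converting JDN 2345204 to the Hebrew calendar gives 23 Cheshvan 5469 AM.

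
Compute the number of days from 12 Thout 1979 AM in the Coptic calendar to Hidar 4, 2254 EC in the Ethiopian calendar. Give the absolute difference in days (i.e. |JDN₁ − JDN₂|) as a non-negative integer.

313

JDN of the first date = 2547505.
JDN of the second date = 2547192.
|2547192 − 2547505| = 313.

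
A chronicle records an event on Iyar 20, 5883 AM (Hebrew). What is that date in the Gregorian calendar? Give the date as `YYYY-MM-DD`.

2123-05-16

Both dates share Julian Day Number 2496605; in the Gregorian calendar that is 16 May 2123 CE.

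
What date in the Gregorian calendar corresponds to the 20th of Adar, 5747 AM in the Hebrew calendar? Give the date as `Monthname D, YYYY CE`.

Julian Day Number of the source date = 2446876.
Converting JDN 2446876 to the Gregorian calendar gives 21 March 1987 CE.

March 21, 1987 CE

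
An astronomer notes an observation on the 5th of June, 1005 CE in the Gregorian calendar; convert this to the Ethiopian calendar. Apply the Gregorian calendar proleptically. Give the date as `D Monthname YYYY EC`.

Julian Day Number of the source date = 2088284.
Converting JDN 2088284 to the Ethiopian calendar gives 5 Sene 997 EC.

5 Sene 997 EC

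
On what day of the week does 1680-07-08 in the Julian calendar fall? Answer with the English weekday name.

This is JDN 2334867 (18 July 1680 Gregorian).
JDN 2334867 mod 7 = 3, and JDN 0 was a Monday, so this is a Thursday.

Thursday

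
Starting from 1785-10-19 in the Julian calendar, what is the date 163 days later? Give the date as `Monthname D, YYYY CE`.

JDN of 1785-10-19 = 2373321.
2373321 + 163 = 2373484.
JDN 2373484 in the Julian calendar is March 31, 1786 CE.

March 31, 1786 CE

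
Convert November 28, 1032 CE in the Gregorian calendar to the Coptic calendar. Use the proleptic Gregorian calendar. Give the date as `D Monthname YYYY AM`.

Julian Day Number of the source date = 2098322.
Converting JDN 2098322 to the Coptic calendar gives 26 Hathor 749 AM.

26 Hathor 749 AM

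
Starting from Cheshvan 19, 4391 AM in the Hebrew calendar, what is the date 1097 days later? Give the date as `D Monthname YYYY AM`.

24 Cheshvan 4394 AM

JDN of Cheshvan 19, 4391 AM = 1951469.
1951469 + 1097 = 1952566.
JDN 1952566 in the Hebrew calendar is 24 Cheshvan 4394 AM.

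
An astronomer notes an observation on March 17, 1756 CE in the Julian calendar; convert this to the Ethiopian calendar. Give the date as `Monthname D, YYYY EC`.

Megabit 21, 1748 EC

The source date corresponds to 28 March 1756 in the Gregorian calendar (JDN 2362513).
That day falls on 21 Megabit 1748 EC in the Ethiopian calendar.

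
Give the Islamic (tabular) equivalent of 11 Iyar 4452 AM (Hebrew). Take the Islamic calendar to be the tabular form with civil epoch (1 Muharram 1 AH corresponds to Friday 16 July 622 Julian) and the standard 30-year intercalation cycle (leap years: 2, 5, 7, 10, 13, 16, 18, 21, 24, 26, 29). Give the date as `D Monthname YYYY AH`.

10 Dhu al-Hijjah 72 AH

The source date corresponds to 6 May 692 in the proleptic Gregorian calendar (JDN 1973934).
That day falls on 10 Dhu al-Hijjah 72 AH in the tabular Islamic calendar.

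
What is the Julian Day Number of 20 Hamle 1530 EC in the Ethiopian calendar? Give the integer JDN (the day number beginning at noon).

2283007

Equivalently 24 July 1538 (proleptic Gregorian).
JDN 2400001 is 17 November 1858 CE (Gregorian), MJD 0; the target day is −116994 days from there, so JDN = 2283007.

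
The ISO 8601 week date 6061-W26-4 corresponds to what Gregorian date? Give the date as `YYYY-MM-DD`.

6061-06-30

ISO week 1 of 6061 is the week containing the first Thursday of 6061.
Week 26, day 4 (Thursday) lands on 6061-06-30.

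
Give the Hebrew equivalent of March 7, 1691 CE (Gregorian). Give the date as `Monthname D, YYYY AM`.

Both dates share Julian Day Number 2338751; in the Hebrew calendar that is 6 Adar II 5451 AM.

Adar II 6, 5451 AM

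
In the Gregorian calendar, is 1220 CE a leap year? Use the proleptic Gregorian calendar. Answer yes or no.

1220 is divisible by 4 and not by 100, so it is a leap year.

yes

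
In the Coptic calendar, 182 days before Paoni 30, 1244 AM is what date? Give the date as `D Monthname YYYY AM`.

28 Koiak 1244 AM

Counting 182 days back from JDN 2279335 reaches JDN 2279153, which is 28 Koiak 1244 AM.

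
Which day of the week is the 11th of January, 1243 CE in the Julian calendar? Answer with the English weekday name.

This is JDN 2175074 (18 January 1243 Gregorian).
Since JDN mod 7 = 6 (0 = Monday), the day is Sunday.

Sunday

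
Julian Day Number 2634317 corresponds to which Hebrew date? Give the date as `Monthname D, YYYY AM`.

The Gregorian equivalent of JDN 2634317 is 31 May 2500.
In the Hebrew calendar that day is Sivan 2, 6260 AM.

Sivan 2, 6260 AM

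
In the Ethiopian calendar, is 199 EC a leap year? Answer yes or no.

yes

199 mod 4 = 3; in the Ethiopian calendar a year is leap when year mod 4 = 3, so it is a leap year.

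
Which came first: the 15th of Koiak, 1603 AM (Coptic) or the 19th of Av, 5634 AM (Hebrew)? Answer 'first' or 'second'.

The two dates have Julian Day Numbers 2410264 and 2405738 respectively.
Since 2405738 < 2410264, the second date comes first.

second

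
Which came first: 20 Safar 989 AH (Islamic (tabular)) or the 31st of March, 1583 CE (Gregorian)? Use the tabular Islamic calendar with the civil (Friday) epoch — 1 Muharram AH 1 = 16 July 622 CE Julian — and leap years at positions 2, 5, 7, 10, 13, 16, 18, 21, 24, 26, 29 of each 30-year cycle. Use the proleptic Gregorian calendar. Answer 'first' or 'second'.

Converting both to JDN: 2298603 vs 2299328; the smaller is the first.

first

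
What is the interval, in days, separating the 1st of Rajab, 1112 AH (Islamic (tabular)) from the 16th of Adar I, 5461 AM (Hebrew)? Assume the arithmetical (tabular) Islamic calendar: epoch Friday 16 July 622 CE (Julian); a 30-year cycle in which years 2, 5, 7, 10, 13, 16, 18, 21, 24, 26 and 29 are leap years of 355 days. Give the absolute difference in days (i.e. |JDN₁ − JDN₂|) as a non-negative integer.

74

First date → JDN 2342318; second date → JDN 2342392.
The interval is |2342318 − 2342392| = 74 days.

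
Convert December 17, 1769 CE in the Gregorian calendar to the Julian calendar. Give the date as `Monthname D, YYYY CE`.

December 6, 1769 CE

At this point the Julian calendar is 11 days behind the Gregorian.
17 December 1769 Gregorian − 11 days → 6 December 1769 Julian.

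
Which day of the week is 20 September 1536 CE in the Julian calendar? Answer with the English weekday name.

In the proleptic Gregorian calendar this is 30 September 1536 (JDN 2282345).
Since JDN mod 7 = 2 (0 = Monday), the day is Wednesday.

Wednesday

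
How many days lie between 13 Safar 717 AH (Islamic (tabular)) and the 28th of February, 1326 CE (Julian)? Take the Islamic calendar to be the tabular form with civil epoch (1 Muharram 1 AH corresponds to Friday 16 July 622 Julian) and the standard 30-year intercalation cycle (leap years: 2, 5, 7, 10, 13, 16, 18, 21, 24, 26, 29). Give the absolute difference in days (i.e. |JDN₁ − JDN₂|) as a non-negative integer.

3229

JDN of the first date = 2202209.
JDN of the second date = 2205438.
|2205438 − 2202209| = 3229.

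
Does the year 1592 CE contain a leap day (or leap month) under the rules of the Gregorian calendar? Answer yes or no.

yes

1592 is divisible by 4 and not by 100, so it is a leap year.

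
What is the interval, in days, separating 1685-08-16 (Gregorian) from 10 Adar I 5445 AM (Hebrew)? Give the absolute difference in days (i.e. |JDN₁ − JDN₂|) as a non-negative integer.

JDN of the first date = 2336722.
JDN of the second date = 2336539.
|2336539 − 2336722| = 183.

183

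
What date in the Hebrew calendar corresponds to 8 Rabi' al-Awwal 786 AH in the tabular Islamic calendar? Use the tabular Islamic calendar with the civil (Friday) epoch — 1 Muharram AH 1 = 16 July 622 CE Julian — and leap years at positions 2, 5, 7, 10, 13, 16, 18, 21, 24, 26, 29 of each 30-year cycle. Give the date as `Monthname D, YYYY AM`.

Julian Day Number of the source date = 2226684.
Converting JDN 2226684 to the Hebrew calendar gives 8 Iyar 5144 AM.

Iyar 8, 5144 AM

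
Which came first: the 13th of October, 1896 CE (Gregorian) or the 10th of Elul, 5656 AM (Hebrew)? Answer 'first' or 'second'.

second

The two dates have Julian Day Numbers 2413846 and 2413791 respectively.
Since 2413791 < 2413846, the second date comes first.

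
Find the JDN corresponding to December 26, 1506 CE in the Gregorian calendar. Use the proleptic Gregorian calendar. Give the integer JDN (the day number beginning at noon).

JDN 2451545 is 1 January 2000 CE (Gregorian); the target day is −180071 days from there, so JDN = 2271474.

2271474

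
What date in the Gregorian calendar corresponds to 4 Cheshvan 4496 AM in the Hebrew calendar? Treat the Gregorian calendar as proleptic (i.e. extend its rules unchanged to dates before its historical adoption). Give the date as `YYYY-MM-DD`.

0735-10-29

Both dates share Julian Day Number 1989814; in the Gregorian calendar that is 29 October 735 CE.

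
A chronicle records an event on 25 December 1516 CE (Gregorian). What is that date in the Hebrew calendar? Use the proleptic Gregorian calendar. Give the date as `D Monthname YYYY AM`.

Julian Day Number of the source date = 2275126.
Converting JDN 2275126 to the Hebrew calendar gives 20 Tevet 5277 AM.

20 Tevet 5277 AM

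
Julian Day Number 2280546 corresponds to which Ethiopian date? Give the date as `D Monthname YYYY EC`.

The proleptic Gregorian equivalent of JDN 2280546 is 28 October 1531.
In the Ethiopian calendar that day is 20 Tikimt 1524 EC.

20 Tikimt 1524 EC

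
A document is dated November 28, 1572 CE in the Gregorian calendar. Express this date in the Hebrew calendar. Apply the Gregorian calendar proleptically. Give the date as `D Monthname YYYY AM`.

Julian Day Number of the source date = 2295553.
Converting JDN 2295553 to the Hebrew calendar gives 12 Kislev 5333 AM.

12 Kislev 5333 AM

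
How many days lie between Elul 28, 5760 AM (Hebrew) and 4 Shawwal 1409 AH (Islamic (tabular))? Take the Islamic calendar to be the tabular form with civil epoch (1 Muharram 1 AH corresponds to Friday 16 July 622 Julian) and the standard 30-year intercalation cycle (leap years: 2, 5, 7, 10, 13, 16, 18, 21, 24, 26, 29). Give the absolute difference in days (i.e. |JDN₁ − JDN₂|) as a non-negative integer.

First date → JDN 2451816; second date → JDN 2447657.
The interval is |2451816 − 2447657| = 4159 days.

4159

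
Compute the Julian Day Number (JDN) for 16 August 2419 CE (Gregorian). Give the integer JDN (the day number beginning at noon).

2604809

JDN 2451545 is 1 January 2000 CE (Gregorian); the target day is +153264 days from there, so JDN = 2604809.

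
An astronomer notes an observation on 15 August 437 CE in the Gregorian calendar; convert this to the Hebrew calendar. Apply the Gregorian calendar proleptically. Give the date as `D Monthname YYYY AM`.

Both dates share Julian Day Number 1880898; in the Hebrew calendar that is 27 Av 4197 AM.

27 Av 4197 AM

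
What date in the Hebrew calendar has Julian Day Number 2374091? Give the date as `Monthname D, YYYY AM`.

Kislev 28, 5548 AM

The Gregorian equivalent of JDN 2374091 is 9 December 1787.
In the Hebrew calendar that day is Kislev 28, 5548 AM.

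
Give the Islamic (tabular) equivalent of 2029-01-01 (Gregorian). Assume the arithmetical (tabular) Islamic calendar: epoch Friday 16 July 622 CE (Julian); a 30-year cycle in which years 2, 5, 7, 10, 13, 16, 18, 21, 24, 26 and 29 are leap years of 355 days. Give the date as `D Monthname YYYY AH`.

15 Sha'ban 1450 AH

Both dates share Julian Day Number 2462138; in the tabular Islamic calendar that is 15 Sha'ban 1450 AH.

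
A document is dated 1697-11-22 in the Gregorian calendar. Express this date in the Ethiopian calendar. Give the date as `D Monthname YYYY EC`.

Julian Day Number of the source date = 2341203.
Converting JDN 2341203 to the Ethiopian calendar gives 16 Hidar 1690 EC.

16 Hidar 1690 EC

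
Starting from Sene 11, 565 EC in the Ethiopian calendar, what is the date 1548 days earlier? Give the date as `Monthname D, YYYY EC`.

JDN of Sene 11, 565 EC = 1930502.
1930502 − 1548 = 1928954.
JDN 1928954 in the Ethiopian calendar is Megabit 14, 561 EC.

Megabit 14, 561 EC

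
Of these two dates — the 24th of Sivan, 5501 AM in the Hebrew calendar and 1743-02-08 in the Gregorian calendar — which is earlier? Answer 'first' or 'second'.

first

First date → JDN 2357106; second date → JDN 2357716.
JDN 2357106 < JDN 2357716, so the first date is earlier.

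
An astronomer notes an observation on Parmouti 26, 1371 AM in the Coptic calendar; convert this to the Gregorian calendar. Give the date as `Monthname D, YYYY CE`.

May 1, 1655 CE

Both dates share Julian Day Number 2325657; in the Gregorian calendar that is 1 May 1655 CE.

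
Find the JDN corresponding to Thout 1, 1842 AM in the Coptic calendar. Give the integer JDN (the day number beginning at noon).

In the Gregorian calendar the same day is 12 September 2125.
JDN 2451545 is 1 January 2000 CE (Gregorian); the target day is +45910 days from there, so JDN = 2497455.

2497455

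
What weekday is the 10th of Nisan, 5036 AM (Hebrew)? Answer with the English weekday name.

Thursday

In the proleptic Gregorian calendar this is 2 April 1276 (JDN 2187202).
2187202 ≡ 3 (mod 7); counting from Monday = 0 gives Thursday.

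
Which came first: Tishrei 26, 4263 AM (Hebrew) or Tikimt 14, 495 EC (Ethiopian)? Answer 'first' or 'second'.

second

First date → JDN 1904700; second date → JDN 1904697.
JDN 1904697 < JDN 1904700, so the second date is earlier.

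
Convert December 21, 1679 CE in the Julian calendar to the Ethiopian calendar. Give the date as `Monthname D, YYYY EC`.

Both dates share Julian Day Number 2334667; in the Ethiopian calendar that is 24 Tahsas 1672 EC.

Tahsas 24, 1672 EC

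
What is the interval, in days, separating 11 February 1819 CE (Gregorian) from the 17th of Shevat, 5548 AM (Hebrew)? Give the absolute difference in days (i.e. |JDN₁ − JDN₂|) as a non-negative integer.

First date → JDN 2385477; second date → JDN 2374139.
The interval is |2385477 − 2374139| = 11338 days.

11338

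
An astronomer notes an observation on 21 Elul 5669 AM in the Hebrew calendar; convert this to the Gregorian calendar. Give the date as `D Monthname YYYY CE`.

Julian Day Number of the source date = 2418557.
Converting JDN 2418557 to the Gregorian calendar gives 7 September 1909 CE.

7 September 1909 CE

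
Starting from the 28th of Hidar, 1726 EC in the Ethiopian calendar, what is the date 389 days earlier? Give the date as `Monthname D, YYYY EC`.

Hidar 4, 1725 EC

Counting 389 days back from JDN 2354364 reaches JDN 2353975, which is Hidar 4, 1725 EC.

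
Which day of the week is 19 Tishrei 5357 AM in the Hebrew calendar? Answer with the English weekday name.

Equivalently 11 October 1596 Gregorian, JDN 2304271.
JDN 2304271 mod 7 = 4, and JDN 0 was a Monday, so this is a Friday.

Friday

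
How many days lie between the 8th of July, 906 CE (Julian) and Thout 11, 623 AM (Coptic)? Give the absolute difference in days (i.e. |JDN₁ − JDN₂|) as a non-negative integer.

62

First date → JDN 2052163; second date → JDN 2052225.
The interval is |2052163 − 2052225| = 62 days.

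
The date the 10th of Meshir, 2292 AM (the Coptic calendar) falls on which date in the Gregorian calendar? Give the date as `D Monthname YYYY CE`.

Both dates share Julian Day Number 2661977; in the Gregorian calendar that is 22 February 2576 CE.

22 February 2576 CE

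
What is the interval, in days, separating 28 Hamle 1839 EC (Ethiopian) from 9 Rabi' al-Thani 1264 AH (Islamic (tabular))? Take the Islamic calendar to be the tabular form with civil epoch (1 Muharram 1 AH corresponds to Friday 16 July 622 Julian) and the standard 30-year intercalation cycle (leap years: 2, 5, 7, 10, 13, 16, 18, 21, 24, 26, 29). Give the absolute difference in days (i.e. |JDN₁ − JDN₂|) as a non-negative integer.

225

JDN of the first date = 2395877.
JDN of the second date = 2396102.
|2396102 − 2395877| = 225.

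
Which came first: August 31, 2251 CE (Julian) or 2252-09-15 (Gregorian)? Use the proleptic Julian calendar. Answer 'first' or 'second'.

first

Converting both to JDN: 2543478 vs 2543844; the smaller is the first.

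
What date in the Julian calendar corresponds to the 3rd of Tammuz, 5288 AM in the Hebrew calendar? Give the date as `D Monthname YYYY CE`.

Julian Day Number of the source date = 2279331.
Converting JDN 2279331 to the Julian calendar gives 20 June 1528 CE.

20 June 1528 CE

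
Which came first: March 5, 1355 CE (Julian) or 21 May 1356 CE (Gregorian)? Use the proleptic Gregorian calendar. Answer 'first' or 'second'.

The two dates have Julian Day Numbers 2216035 and 2216470 respectively.
Since 2216035 < 2216470, the first date comes first.

first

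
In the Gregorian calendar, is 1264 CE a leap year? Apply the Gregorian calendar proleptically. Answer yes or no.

1264 is divisible by 4 and not by 100, so it is a leap year.

yes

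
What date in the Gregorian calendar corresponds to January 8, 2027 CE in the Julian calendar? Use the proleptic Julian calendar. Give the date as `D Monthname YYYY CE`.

21 January 2027 CE

The Julian–Gregorian offset here is 13 days (Julian trailing).
8 January 2027 Julian + 13 days → 21 January 2027 Gregorian.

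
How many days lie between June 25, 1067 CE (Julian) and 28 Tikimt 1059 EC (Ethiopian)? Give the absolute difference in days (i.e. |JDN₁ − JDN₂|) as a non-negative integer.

243

First date → JDN 2110955; second date → JDN 2110712.
The interval is |2110955 − 2110712| = 243 days.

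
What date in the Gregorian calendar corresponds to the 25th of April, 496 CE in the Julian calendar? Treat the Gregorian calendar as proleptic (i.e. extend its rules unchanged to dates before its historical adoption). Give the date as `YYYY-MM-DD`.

At this point the Julian calendar is 1 day behind the Gregorian.
25 April 496 Julian + 1 day → 26 April 496 Gregorian.

0496-04-26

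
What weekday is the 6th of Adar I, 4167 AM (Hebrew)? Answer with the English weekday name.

Thursday

In the proleptic Gregorian calendar this is 1 February 407 (JDN 1869745).
Since JDN mod 7 = 3 (0 = Monday), the day is Thursday.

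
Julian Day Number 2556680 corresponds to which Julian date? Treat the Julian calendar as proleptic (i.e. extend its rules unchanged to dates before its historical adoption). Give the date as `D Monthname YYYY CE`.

23 October 2287 CE

JDN 2556680 is 7 November 2287 in the Gregorian calendar.
In the Julian calendar that day is 23 October 2287 CE.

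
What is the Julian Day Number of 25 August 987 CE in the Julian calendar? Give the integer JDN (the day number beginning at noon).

2081796

In the proleptic Gregorian calendar the same day is 30 August 987.
JDN 2299161 is 15 October 1582 CE (Gregorian); the target day is −217365 days from there, so JDN = 2081796.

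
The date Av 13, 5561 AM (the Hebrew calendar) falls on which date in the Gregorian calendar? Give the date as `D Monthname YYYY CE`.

23 July 1801 CE

Julian Day Number of the source date = 2379065.
Converting JDN 2379065 to the Gregorian calendar gives 23 July 1801 CE.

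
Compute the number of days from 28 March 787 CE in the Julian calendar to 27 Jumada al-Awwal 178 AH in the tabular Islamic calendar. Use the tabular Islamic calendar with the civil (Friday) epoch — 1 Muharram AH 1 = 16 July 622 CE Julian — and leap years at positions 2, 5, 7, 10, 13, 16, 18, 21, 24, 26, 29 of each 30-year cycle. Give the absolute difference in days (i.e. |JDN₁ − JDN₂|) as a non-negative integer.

2711

JDN of the first date = 2008596.
JDN of the second date = 2011307.
|2011307 − 2008596| = 2711.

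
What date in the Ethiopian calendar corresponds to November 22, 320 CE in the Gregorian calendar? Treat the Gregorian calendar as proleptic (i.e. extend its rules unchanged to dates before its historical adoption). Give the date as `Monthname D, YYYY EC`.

Both dates share Julian Day Number 1838263; in the Ethiopian calendar that is 25 Hidar 313 EC.

Hidar 25, 313 EC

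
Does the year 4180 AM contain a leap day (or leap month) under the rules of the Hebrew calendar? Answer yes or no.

yes

Hebrew year 4180 is year 19 of its 19-year Metonic cycle; leap years are at positions 3, 6, 8, 11, 14, 17, 19, so it is a leap year (13 months).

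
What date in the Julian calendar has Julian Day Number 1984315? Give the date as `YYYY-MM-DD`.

The proleptic Gregorian equivalent of JDN 1984315 is 8 October 720.
In the Julian calendar that day is 0720-10-04.

0720-10-04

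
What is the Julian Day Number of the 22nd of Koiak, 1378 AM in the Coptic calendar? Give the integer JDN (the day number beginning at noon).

Equivalently 28 December 1661 (Gregorian).
JDN 2451545 is 1 January 2000 CE (Gregorian); the target day is −123455 days from there, so JDN = 2328090.

2328090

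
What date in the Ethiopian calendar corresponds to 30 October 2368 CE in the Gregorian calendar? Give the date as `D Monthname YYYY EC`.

Julian Day Number of the source date = 2586257.
Converting JDN 2586257 to the Ethiopian calendar gives 17 Tikimt 2361 EC.

17 Tikimt 2361 EC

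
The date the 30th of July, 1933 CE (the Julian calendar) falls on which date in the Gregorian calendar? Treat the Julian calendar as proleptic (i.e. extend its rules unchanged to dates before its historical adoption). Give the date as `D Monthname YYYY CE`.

12 August 1933 CE

At this point the Julian calendar is 13 days behind the Gregorian.
30 July 1933 Julian + 13 days → 12 August 1933 Gregorian.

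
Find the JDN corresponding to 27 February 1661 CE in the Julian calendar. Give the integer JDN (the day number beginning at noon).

2327796

In the Gregorian calendar the same day is 9 March 1661.
JDN 2299161 is 15 October 1582 CE (Gregorian); the target day is +28635 days from there, so JDN = 2327796.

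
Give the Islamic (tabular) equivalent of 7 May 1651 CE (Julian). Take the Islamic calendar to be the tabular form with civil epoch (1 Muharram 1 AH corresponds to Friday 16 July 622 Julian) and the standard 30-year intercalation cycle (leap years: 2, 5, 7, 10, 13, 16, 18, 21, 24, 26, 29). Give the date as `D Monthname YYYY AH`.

26 Jumada al-Awwal 1061 AH

Julian Day Number of the source date = 2324212.
Converting JDN 2324212 to the tabular Islamic calendar gives 26 Jumada al-Awwal 1061 AH.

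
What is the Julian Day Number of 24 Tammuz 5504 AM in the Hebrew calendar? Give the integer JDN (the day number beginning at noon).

Equivalently 4 July 1744 (Gregorian).
JDN 2451545 is 1 January 2000 CE (Gregorian); the target day is −93317 days from there, so JDN = 2358228.

2358228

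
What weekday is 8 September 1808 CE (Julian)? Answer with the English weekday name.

Tuesday

Equivalently 20 September 1808 Gregorian, JDN 2381681.
2381681 ≡ 1 (mod 7); counting from Monday = 0 gives Tuesday.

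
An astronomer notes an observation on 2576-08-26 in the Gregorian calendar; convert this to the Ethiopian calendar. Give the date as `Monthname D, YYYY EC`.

Julian Day Number of the source date = 2662163.
Converting JDN 2662163 to the Ethiopian calendar gives 16 Nehase 2568 EC.

Nehase 16, 2568 EC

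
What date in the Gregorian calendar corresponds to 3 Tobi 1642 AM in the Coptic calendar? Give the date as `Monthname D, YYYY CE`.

January 11, 1926 CE

Both dates share Julian Day Number 2424527; in the Gregorian calendar that is 11 January 1926 CE.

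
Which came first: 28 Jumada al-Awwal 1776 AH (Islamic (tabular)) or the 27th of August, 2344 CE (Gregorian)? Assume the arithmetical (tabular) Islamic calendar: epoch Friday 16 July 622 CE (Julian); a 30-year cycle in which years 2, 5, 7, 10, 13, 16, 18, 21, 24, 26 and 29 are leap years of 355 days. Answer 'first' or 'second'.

Converting both to JDN: 2577586 vs 2577427; the smaller is the second.

second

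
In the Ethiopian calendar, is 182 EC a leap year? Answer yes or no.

182 mod 4 = 2; in the Ethiopian calendar a year is leap when year mod 4 = 3, so it is a common year.

no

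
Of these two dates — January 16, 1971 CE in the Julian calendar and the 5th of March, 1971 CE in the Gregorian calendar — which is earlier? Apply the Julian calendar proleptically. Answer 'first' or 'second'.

first

First date → JDN 2440981; second date → JDN 2441016.
JDN 2440981 < JDN 2441016, so the first date is earlier.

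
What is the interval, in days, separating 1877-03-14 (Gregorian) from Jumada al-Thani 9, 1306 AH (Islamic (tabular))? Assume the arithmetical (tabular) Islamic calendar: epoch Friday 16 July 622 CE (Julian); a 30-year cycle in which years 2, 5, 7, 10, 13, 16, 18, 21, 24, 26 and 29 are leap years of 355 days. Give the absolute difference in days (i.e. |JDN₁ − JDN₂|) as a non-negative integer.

4351

JDN of the first date = 2406693.
JDN of the second date = 2411044.
|2411044 − 2406693| = 4351.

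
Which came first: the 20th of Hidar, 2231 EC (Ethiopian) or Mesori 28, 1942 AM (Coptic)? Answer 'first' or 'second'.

second

First date → JDN 2538807; second date → JDN 2534337.
JDN 2534337 < JDN 2538807, so the second date is earlier.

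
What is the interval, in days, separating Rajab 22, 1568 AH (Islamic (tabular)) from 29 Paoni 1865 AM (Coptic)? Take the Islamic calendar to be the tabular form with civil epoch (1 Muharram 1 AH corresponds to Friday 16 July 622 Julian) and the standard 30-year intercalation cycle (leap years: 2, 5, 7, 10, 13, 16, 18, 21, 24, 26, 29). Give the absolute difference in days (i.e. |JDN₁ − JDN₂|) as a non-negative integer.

2223

JDN of the first date = 2503931.
JDN of the second date = 2506154.
|2506154 − 2503931| = 2223.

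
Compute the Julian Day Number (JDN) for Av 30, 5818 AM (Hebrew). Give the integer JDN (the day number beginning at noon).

Equivalently 20 August 2058 (Gregorian).
JDN 2451545 is 1 January 2000 CE (Gregorian); the target day is +21416 days from there, so JDN = 2472961.

2472961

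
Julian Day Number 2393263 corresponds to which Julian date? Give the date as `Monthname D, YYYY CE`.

The Gregorian equivalent of JDN 2393263 is 6 June 1840.
In the Julian calendar that day is May 25, 1840 CE.

May 25, 1840 CE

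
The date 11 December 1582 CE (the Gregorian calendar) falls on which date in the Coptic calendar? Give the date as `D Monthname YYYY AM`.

Both dates share Julian Day Number 2299218; in the Coptic calendar that is 5 Koiak 1299 AM.

5 Koiak 1299 AM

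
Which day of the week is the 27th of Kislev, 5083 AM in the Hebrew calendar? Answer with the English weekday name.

Equivalently 15 December 1322 Gregorian, JDN 2204259.
Since JDN mod 7 = 1 (0 = Monday), the day is Tuesday.

Tuesday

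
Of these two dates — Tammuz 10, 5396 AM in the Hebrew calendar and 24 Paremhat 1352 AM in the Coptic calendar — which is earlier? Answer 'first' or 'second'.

second

The two dates have Julian Day Numbers 2318791 and 2318686 respectively.
Since 2318686 < 2318791, the second date comes first.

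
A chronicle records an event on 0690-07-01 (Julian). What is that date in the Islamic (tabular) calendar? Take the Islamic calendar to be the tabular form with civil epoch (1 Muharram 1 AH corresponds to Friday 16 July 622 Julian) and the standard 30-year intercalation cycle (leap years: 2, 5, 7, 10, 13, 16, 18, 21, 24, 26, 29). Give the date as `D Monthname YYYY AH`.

17 Muharram 71 AH

Julian Day Number of the source date = 1973262.
Converting JDN 1973262 to the tabular Islamic calendar gives 17 Muharram 71 AH.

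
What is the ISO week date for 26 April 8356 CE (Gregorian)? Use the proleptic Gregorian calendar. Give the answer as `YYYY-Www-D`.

8356-W17-4

The weekday is Thursday (ISO weekday 4).
That Thursday belongs to ISO week 17 of ISO year 8356.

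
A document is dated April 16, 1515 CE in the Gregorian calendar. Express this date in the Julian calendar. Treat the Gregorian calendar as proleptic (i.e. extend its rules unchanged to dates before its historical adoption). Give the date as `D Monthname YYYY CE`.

At this point the Julian calendar is 10 days behind the Gregorian.
16 April 1515 Gregorian − 10 days → 6 April 1515 Julian.

6 April 1515 CE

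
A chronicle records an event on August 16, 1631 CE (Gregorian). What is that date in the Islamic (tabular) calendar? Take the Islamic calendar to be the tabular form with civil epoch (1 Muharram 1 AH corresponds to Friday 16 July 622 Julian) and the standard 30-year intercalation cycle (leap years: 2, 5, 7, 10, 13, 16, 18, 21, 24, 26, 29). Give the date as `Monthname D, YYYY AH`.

Both dates share Julian Day Number 2316998; in the tabular Islamic calendar that is 18 Muharram 1041 AH.

Muharram 18, 1041 AH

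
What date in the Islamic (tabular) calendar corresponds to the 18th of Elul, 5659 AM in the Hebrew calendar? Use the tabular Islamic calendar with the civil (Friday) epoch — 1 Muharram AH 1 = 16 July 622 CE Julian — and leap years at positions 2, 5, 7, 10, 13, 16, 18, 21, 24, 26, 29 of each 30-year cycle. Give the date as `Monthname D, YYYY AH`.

Both dates share Julian Day Number 2414891; in the tabular Islamic calendar that is 16 Rabi' al-Thani 1317 AH.

Rabi' al-Thani 16, 1317 AH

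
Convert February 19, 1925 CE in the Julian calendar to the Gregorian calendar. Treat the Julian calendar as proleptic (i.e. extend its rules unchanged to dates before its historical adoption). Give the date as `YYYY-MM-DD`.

At this point the Julian calendar is 13 days behind the Gregorian.
19 February 1925 Julian + 13 days → 4 March 1925 Gregorian.

1925-03-04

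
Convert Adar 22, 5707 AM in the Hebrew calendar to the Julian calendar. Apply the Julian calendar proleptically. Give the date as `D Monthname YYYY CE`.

1 March 1947 CE

The source date corresponds to 14 March 1947 in the Gregorian calendar (JDN 2432259).
That day falls on 1 March 1947 CE in the Julian calendar.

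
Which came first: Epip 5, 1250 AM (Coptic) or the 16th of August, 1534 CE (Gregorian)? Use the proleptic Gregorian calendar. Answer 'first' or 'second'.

The two dates have Julian Day Numbers 2281531 and 2281569 respectively.
Since 2281531 < 2281569, the first date comes first.

first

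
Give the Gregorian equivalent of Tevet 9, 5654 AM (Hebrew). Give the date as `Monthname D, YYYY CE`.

December 18, 1893 CE

Julian Day Number of the source date = 2412816.
Converting JDN 2412816 to the Gregorian calendar gives 18 December 1893 CE.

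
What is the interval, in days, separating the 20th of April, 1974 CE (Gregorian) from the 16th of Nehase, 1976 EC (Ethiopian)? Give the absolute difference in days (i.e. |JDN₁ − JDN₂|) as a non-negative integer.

JDN of the first date = 2442158.
JDN of the second date = 2445935.
|2445935 − 2442158| = 3777.

3777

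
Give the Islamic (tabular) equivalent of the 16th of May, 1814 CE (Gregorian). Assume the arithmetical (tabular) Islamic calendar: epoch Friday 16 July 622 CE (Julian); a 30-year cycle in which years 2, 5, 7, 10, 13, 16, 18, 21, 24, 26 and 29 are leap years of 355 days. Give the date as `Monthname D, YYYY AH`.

Jumada al-Awwal 26, 1229 AH

Julian Day Number of the source date = 2383745.
Converting JDN 2383745 to the tabular Islamic calendar gives 26 Jumada al-Awwal 1229 AH.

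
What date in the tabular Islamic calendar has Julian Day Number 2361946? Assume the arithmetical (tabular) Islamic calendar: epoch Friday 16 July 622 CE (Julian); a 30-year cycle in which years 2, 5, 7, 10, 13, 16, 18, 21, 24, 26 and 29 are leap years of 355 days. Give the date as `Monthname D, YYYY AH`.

Dhu al-Qa'dah 20, 1167 AH

JDN 2361946 is 8 September 1754 in the Gregorian calendar.
In the tabular Islamic calendar that day is Dhu al-Qa'dah 20, 1167 AH.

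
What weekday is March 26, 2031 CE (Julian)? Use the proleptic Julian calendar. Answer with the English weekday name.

Tuesday

In the Gregorian calendar this is 8 April 2031 (JDN 2462965).
JDN 2462965 mod 7 = 1, and JDN 0 was a Monday, so this is a Tuesday.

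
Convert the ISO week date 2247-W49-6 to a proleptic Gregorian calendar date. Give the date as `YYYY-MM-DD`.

ISO week 1 of 2247 is the week containing the first Thursday of 2247.
Week 49, day 6 (Saturday) lands on 2247-12-11.

2247-12-11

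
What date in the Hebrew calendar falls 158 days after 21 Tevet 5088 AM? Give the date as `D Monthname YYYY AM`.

2 Tammuz 5088 AM

JDN of 21 Tevet 5088 AM = 2206113.
2206113 + 158 = 2206271.
JDN 2206271 in the Hebrew calendar is 2 Tammuz 5088 AM.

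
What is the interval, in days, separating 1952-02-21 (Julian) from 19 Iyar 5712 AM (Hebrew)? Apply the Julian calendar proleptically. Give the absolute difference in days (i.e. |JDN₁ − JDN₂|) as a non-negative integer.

70

JDN of the first date = 2434077.
JDN of the second date = 2434147.
|2434147 − 2434077| = 70.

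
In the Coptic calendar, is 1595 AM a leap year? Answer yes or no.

yes

1595 mod 4 = 3; in the Coptic calendar a year is leap when year mod 4 = 3, so it is a leap year.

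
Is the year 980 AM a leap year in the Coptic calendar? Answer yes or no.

980 mod 4 = 0; in the Coptic calendar a year is leap when year mod 4 = 3, so it is a common year.

no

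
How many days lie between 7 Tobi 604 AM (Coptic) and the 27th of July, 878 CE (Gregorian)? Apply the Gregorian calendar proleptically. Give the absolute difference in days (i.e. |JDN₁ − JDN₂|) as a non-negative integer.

JDN of the first date = 2045402.
JDN of the second date = 2041951.
|2041951 − 2045402| = 3451.

3451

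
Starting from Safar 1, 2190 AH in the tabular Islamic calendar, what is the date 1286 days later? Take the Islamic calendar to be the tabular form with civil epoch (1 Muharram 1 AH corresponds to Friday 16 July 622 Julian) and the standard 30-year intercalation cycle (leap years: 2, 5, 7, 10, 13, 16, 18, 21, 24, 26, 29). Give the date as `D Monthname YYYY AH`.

18 Ramadan 2193 AH

Counting 1286 days forward from JDN 2724179 reaches JDN 2725465, which is 18 Ramadan 2193 AH.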